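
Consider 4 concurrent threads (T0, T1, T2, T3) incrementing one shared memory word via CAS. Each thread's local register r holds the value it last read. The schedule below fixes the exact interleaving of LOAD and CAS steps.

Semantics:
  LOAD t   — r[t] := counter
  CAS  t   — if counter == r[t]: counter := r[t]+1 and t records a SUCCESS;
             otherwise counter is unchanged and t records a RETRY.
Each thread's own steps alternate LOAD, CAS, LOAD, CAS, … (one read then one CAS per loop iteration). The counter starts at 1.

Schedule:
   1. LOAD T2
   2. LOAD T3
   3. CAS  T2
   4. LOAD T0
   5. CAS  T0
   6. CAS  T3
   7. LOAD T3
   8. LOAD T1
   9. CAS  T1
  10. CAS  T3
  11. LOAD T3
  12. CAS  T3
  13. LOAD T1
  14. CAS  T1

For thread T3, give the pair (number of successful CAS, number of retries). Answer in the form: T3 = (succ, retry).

T3 = (1, 2)

[1] T2.load  rd  (counter 1, T2.r 1)
[2] T3.load  rd  (counter 1, T3.r 1)
[3] T2.cas  hit  (counter 2, T2.r 1)
[4] T0.load  rd  (counter 2, T0.r 2)
[5] T0.cas  hit  (counter 3, T0.r 2)
[6] T3.cas  miss  (counter 3, T3.r 1)
[7] T3.load  rd  (counter 3, T3.r 3)
[8] T1.load  rd  (counter 3, T1.r 3)
[9] T1.cas  hit  (counter 4, T1.r 3)
[10] T3.cas  miss  (counter 4, T3.r 3)
[11] T3.load  rd  (counter 4, T3.r 4)
[12] T3.cas  hit  (counter 5, T3.r 4)
[13] T1.load  rd  (counter 5, T1.r 5)
[14] T1.cas  hit  (counter 6, T1.r 5)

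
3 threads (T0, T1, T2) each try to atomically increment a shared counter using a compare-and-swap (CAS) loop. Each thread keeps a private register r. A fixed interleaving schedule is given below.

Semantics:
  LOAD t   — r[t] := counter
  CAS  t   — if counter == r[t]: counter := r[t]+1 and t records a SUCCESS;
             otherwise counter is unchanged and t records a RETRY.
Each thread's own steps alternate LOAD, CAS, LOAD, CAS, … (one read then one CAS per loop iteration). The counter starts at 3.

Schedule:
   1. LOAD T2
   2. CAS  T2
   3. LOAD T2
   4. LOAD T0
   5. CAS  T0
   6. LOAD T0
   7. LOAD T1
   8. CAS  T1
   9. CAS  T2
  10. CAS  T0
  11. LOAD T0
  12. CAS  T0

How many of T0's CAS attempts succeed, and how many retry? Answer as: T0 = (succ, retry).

T0 = (2, 1)

#1 T2 reads 3
#2 T2 CAS(3→4) writes; counter now 4
#3 T2 reads 4
#4 T0 reads 4
#5 T0 CAS(4→5) writes; counter now 5
#6 T0 reads 5
#7 T1 reads 5
#8 T1 CAS(5→6) writes; counter now 6
#9 T2 CAS(4→5) fails; counter now 6
#10 T0 CAS(5→6) fails; counter now 6
#11 T0 reads 6
#12 T0 CAS(6→7) writes; counter now 7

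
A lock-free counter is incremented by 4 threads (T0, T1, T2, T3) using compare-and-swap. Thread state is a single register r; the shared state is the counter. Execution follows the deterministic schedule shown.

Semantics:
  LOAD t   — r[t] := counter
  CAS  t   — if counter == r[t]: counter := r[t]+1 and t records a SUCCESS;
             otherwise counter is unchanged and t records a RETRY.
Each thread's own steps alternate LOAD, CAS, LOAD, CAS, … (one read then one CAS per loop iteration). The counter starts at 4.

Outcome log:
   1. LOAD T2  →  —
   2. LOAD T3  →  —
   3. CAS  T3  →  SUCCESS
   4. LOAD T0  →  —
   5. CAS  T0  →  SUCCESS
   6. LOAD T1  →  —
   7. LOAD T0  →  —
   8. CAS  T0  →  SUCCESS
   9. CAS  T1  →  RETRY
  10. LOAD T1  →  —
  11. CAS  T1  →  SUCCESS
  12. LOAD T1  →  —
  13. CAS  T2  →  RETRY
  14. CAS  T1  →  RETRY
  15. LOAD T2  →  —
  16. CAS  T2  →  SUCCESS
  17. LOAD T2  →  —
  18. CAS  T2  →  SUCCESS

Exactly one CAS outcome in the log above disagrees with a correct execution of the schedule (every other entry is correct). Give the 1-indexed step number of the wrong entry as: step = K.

step = 14

Reference trace:
step 1: T2 LOAD ⇒ load; ctr=4 reg=4
step 2: T3 LOAD ⇒ load; ctr=4 reg=4
step 3: T3 CAS ⇒ ok; ctr=5 reg=4
step 4: T0 LOAD ⇒ load; ctr=5 reg=5
step 5: T0 CAS ⇒ ok; ctr=6 reg=5
step 6: T1 LOAD ⇒ load; ctr=6 reg=6
step 7: T0 LOAD ⇒ load; ctr=6 reg=6
step 8: T0 CAS ⇒ ok; ctr=7 reg=6
step 9: T1 CAS ⇒ retry; ctr=7 reg=6
step 10: T1 LOAD ⇒ load; ctr=7 reg=7
step 11: T1 CAS ⇒ ok; ctr=8 reg=7
step 12: T1 LOAD ⇒ load; ctr=8 reg=8
step 13: T2 CAS ⇒ retry; ctr=8 reg=4
step 14: T1 CAS ⇒ ok; ctr=9 reg=8
step 15: T2 LOAD ⇒ load; ctr=9 reg=9
step 16: T2 CAS ⇒ ok; ctr=10 reg=9
step 17: T2 LOAD ⇒ load; ctr=10 reg=10
step 18: T2 CAS ⇒ ok; ctr=11 reg=10
Flip is step 14.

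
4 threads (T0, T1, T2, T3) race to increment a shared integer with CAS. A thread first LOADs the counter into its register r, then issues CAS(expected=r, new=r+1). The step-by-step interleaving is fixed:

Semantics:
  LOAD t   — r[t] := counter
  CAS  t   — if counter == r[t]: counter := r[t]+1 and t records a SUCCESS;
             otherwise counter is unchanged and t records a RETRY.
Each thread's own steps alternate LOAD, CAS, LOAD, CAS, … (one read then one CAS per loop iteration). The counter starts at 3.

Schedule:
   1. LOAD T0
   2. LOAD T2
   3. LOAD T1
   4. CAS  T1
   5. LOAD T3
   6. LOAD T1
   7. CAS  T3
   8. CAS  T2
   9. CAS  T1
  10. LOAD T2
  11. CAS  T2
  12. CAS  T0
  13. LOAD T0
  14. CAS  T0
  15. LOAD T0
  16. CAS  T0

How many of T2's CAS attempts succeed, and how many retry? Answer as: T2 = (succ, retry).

T2 = (1, 1)

step 1: T0 LOAD ⇒ load; ctr=3 reg=3
step 2: T2 LOAD ⇒ load; ctr=3 reg=3
step 3: T1 LOAD ⇒ load; ctr=3 reg=3
step 4: T1 CAS ⇒ ok; ctr=4 reg=3
step 5: T3 LOAD ⇒ load; ctr=4 reg=4
step 6: T1 LOAD ⇒ load; ctr=4 reg=4
step 7: T3 CAS ⇒ ok; ctr=5 reg=4
step 8: T2 CAS ⇒ retry; ctr=5 reg=3
step 9: T1 CAS ⇒ retry; ctr=5 reg=4
step 10: T2 LOAD ⇒ load; ctr=5 reg=5
step 11: T2 CAS ⇒ ok; ctr=6 reg=5
step 12: T0 CAS ⇒ retry; ctr=6 reg=3
step 13: T0 LOAD ⇒ load; ctr=6 reg=6
step 14: T0 CAS ⇒ ok; ctr=7 reg=6
step 15: T0 LOAD ⇒ load; ctr=7 reg=7
step 16: T0 CAS ⇒ ok; ctr=8 reg=7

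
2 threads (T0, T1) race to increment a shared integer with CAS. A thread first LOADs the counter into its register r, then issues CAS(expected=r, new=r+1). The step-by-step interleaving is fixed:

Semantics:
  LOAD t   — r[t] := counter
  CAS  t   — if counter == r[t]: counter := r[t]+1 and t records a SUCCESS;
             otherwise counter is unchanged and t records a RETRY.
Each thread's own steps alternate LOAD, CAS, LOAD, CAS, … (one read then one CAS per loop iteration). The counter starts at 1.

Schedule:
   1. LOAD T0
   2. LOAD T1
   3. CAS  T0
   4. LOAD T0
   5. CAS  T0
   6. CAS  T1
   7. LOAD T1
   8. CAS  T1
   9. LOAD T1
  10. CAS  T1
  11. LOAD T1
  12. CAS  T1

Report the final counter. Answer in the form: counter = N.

counter = 6

step 1: T0 LOAD ⇒ load; ctr=1 reg=1
step 2: T1 LOAD ⇒ load; ctr=1 reg=1
step 3: T0 CAS ⇒ ok; ctr=2 reg=1
step 4: T0 LOAD ⇒ load; ctr=2 reg=2
step 5: T0 CAS ⇒ ok; ctr=3 reg=2
step 6: T1 CAS ⇒ retry; ctr=3 reg=1
step 7: T1 LOAD ⇒ load; ctr=3 reg=3
step 8: T1 CAS ⇒ ok; ctr=4 reg=3
step 9: T1 LOAD ⇒ load; ctr=4 reg=4
step 10: T1 CAS ⇒ ok; ctr=5 reg=4
step 11: T1 LOAD ⇒ load; ctr=5 reg=5
step 12: T1 CAS ⇒ ok; ctr=6 reg=5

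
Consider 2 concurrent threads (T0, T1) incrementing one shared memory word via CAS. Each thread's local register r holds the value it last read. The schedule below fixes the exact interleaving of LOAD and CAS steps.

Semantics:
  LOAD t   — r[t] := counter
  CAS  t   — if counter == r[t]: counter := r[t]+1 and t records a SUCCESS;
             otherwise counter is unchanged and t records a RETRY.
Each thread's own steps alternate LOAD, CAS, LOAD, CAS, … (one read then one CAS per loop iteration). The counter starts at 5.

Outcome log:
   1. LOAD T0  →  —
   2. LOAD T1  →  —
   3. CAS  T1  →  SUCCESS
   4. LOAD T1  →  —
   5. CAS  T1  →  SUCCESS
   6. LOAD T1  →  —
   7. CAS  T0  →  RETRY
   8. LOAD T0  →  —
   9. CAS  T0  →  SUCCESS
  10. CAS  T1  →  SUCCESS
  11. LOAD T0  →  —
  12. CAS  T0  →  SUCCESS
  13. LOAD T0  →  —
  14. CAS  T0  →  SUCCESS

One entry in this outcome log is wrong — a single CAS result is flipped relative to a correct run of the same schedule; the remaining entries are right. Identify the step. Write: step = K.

Re-executing:
T0 LOAD — after: cnt=5, r=5 — load
T1 LOAD — after: cnt=5, r=5 — load
T1 CAS — after: cnt=6, r=5 — ok
T1 LOAD — after: cnt=6, r=6 — load
T1 CAS — after: cnt=7, r=6 — ok
T1 LOAD — after: cnt=7, r=7 — load
T0 CAS — after: cnt=7, r=5 — retry
T0 LOAD — after: cnt=7, r=7 — load
T0 CAS — after: cnt=8, r=7 — ok
T1 CAS — after: cnt=8, r=7 — retry
T0 LOAD — after: cnt=8, r=8 — load
T0 CAS — after: cnt=9, r=8 — ok
T0 LOAD — after: cnt=9, r=9 — load
T0 CAS — after: cnt=10, r=9 — ok
Flip is step 10.

step = 10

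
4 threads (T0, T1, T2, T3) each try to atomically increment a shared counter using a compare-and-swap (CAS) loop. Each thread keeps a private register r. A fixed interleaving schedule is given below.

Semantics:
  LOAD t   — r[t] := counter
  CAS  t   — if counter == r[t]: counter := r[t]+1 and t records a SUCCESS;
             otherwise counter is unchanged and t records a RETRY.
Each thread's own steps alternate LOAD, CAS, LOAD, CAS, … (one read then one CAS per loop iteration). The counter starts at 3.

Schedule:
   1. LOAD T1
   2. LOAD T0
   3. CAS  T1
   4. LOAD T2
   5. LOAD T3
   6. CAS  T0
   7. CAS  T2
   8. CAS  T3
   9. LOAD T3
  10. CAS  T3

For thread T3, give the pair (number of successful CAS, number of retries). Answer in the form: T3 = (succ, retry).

[1] T1.load  rd  (counter 3, T1.r 3)
[2] T0.load  rd  (counter 3, T0.r 3)
[3] T1.cas  hit  (counter 4, T1.r 3)
[4] T2.load  rd  (counter 4, T2.r 4)
[5] T3.load  rd  (counter 4, T3.r 4)
[6] T0.cas  miss  (counter 4, T0.r 3)
[7] T2.cas  hit  (counter 5, T2.r 4)
[8] T3.cas  miss  (counter 5, T3.r 4)
[9] T3.load  rd  (counter 5, T3.r 5)
[10] T3.cas  hit  (counter 6, T3.r 5)

T3 = (1, 1)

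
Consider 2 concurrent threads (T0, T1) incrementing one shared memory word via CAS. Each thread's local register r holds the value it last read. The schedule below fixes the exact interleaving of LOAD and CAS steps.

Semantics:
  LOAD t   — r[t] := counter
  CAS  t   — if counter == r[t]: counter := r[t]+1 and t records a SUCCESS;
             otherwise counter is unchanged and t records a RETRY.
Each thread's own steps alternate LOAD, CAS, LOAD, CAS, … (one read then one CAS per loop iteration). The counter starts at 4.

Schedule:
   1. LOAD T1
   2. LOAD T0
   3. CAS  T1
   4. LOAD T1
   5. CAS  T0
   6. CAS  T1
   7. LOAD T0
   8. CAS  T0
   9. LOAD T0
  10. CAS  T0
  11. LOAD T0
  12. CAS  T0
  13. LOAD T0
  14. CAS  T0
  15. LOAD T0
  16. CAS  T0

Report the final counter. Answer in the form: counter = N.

   1) LOAD T1:  M=4  r_T1=4
   2) LOAD T0:  M=4  r_T0=4
   3) CAS  T1:  M=5  r_T1=4 ✓
   4) LOAD T1:  M=5  r_T1=5
   5) CAS  T0:  M=5  r_T0=4 ✗
   6) CAS  T1:  M=6  r_T1=5 ✓
   7) LOAD T0:  M=6  r_T0=6
   8) CAS  T0:  M=7  r_T0=6 ✓
   9) LOAD T0:  M=7  r_T0=7
  10) CAS  T0:  M=8  r_T0=7 ✓
  11) LOAD T0:  M=8  r_T0=8
  12) CAS  T0:  M=9  r_T0=8 ✓
  13) LOAD T0:  M=9  r_T0=9
  14) CAS  T0:  M=10  r_T0=9 ✓
  15) LOAD T0:  M=10  r_T0=10
  16) CAS  T0:  M=11  r_T0=10 ✓

counter = 11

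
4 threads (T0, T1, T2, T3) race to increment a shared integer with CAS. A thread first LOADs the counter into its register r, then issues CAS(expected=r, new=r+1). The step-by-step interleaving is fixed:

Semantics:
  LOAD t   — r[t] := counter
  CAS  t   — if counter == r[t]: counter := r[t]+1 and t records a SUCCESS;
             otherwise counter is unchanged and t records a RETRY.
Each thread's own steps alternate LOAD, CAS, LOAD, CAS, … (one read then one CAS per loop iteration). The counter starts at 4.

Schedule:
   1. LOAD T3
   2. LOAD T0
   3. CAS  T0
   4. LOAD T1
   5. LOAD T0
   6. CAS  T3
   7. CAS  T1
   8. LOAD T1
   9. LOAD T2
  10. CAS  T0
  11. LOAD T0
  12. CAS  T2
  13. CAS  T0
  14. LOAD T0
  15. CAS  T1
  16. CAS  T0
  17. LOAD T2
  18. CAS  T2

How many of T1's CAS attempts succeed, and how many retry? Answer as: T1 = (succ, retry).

T1 = (1, 1)

1. LOAD T3 → mem=4 r[T3]=4 [LOAD]
2. LOAD T0 → mem=4 r[T0]=4 [LOAD]
3. CAS T0 → mem=5 r[T0]=4 [OK]
4. LOAD T1 → mem=5 r[T1]=5 [LOAD]
5. LOAD T0 → mem=5 r[T0]=5 [LOAD]
6. CAS T3 → mem=5 r[T3]=4 [RETRY]
7. CAS T1 → mem=6 r[T1]=5 [OK]
8. LOAD T1 → mem=6 r[T1]=6 [LOAD]
9. LOAD T2 → mem=6 r[T2]=6 [LOAD]
10. CAS T0 → mem=6 r[T0]=5 [RETRY]
11. LOAD T0 → mem=6 r[T0]=6 [LOAD]
12. CAS T2 → mem=7 r[T2]=6 [OK]
13. CAS T0 → mem=7 r[T0]=6 [RETRY]
14. LOAD T0 → mem=7 r[T0]=7 [LOAD]
15. CAS T1 → mem=7 r[T1]=6 [RETRY]
16. CAS T0 → mem=8 r[T0]=7 [OK]
17. LOAD T2 → mem=8 r[T2]=8 [LOAD]
18. CAS T2 → mem=9 r[T2]=8 [OK]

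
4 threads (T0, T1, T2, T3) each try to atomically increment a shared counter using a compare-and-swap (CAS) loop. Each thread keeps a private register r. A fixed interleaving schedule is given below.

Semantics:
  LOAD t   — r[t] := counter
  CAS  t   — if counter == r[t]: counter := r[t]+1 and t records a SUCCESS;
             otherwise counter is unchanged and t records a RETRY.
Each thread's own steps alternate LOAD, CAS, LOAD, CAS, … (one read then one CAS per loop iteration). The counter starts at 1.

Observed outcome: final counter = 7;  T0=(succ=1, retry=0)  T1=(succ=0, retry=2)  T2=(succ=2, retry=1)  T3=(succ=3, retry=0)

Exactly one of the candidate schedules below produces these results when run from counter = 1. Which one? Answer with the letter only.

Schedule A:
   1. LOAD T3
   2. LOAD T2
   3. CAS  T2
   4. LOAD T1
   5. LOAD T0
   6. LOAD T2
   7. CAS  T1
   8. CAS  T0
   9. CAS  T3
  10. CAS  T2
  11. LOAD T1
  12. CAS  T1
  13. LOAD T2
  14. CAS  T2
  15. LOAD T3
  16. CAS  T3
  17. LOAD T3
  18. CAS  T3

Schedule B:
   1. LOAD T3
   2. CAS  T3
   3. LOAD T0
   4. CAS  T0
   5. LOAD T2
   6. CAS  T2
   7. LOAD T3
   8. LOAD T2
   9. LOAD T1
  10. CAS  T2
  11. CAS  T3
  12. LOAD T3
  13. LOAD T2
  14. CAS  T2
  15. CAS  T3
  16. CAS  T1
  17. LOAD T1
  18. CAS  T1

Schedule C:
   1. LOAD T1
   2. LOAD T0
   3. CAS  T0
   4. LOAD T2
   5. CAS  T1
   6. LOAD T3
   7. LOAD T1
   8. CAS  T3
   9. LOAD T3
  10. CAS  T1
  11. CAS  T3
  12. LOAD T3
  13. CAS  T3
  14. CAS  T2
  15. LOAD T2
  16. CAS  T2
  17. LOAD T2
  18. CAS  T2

Tracing schedule C:
#1 T1 reads 1
#2 T0 reads 1
#3 T0 CAS(1→2) writes; counter now 2
#4 T2 reads 2
#5 T1 CAS(1→2) fails; counter now 2
#6 T3 reads 2
#7 T1 reads 2
#8 T3 CAS(2→3) writes; counter now 3
#9 T3 reads 3
#10 T1 CAS(2→3) fails; counter now 3
#11 T3 CAS(3→4) writes; counter now 4
#12 T3 reads 4
#13 T3 CAS(4→5) writes; counter now 5
#14 T2 CAS(2→3) fails; counter now 5
#15 T2 reads 5
#16 T2 CAS(5→6) writes; counter now 6
#17 T2 reads 6
#18 T2 CAS(6→7) writes; counter now 7

C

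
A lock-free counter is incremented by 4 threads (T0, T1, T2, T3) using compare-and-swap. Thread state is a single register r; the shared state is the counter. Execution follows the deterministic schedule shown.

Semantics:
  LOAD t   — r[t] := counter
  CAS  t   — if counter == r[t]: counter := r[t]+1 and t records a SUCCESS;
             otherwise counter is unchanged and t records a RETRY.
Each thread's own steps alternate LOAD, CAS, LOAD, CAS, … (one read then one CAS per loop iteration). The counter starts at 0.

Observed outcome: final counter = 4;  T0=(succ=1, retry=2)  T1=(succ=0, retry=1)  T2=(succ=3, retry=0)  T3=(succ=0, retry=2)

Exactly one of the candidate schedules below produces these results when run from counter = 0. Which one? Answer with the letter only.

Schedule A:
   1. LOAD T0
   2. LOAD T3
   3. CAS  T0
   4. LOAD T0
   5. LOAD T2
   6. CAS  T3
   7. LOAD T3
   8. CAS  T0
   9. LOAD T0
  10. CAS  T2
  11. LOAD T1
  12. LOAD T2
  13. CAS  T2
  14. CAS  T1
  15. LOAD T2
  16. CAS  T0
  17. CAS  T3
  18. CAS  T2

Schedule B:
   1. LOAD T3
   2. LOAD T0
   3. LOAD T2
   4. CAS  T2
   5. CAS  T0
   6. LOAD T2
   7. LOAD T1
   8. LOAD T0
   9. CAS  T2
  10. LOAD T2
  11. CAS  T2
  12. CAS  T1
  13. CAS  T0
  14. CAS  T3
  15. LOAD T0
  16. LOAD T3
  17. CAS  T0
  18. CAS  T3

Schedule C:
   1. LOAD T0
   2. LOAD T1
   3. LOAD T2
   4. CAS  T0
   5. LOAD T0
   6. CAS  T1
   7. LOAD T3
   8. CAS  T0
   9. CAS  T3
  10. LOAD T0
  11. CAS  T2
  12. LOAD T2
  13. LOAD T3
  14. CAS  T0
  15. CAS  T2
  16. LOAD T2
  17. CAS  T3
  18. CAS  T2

B

Simulating candidate B:
step 1: T3 LOAD ⇒ load; ctr=0 reg=0
step 2: T0 LOAD ⇒ load; ctr=0 reg=0
step 3: T2 LOAD ⇒ load; ctr=0 reg=0
step 4: T2 CAS ⇒ ok; ctr=1 reg=0
step 5: T0 CAS ⇒ retry; ctr=1 reg=0
step 6: T2 LOAD ⇒ load; ctr=1 reg=1
step 7: T1 LOAD ⇒ load; ctr=1 reg=1
step 8: T0 LOAD ⇒ load; ctr=1 reg=1
step 9: T2 CAS ⇒ ok; ctr=2 reg=1
step 10: T2 LOAD ⇒ load; ctr=2 reg=2
step 11: T2 CAS ⇒ ok; ctr=3 reg=2
step 12: T1 CAS ⇒ retry; ctr=3 reg=1
step 13: T0 CAS ⇒ retry; ctr=3 reg=1
step 14: T3 CAS ⇒ retry; ctr=3 reg=0
step 15: T0 LOAD ⇒ load; ctr=3 reg=3
step 16: T3 LOAD ⇒ load; ctr=3 reg=3
step 17: T0 CAS ⇒ ok; ctr=4 reg=3
step 18: T3 CAS ⇒ retry; ctr=4 reg=3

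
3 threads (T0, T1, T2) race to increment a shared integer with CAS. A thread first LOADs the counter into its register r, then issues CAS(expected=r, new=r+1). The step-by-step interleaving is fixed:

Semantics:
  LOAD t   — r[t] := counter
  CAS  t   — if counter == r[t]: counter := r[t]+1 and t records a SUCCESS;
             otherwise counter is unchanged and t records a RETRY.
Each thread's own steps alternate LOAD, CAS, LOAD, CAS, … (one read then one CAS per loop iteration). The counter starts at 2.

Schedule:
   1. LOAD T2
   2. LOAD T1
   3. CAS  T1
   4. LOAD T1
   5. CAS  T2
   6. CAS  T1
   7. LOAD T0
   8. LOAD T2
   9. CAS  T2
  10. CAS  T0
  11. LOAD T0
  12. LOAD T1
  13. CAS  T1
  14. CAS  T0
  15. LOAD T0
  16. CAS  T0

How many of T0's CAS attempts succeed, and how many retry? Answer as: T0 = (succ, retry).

T0 = (1, 2)

T2 LOAD — after: cnt=2, r=2 — load
T1 LOAD — after: cnt=2, r=2 — load
T1 CAS — after: cnt=3, r=2 — ok
T1 LOAD — after: cnt=3, r=3 — load
T2 CAS — after: cnt=3, r=2 — retry
T1 CAS — after: cnt=4, r=3 — ok
T0 LOAD — after: cnt=4, r=4 — load
T2 LOAD — after: cnt=4, r=4 — load
T2 CAS — after: cnt=5, r=4 — ok
T0 CAS — after: cnt=5, r=4 — retry
T0 LOAD — after: cnt=5, r=5 — load
T1 LOAD — after: cnt=5, r=5 — load
T1 CAS — after: cnt=6, r=5 — ok
T0 CAS — after: cnt=6, r=5 — retry
T0 LOAD — after: cnt=6, r=6 — load
T0 CAS — after: cnt=7, r=6 — ok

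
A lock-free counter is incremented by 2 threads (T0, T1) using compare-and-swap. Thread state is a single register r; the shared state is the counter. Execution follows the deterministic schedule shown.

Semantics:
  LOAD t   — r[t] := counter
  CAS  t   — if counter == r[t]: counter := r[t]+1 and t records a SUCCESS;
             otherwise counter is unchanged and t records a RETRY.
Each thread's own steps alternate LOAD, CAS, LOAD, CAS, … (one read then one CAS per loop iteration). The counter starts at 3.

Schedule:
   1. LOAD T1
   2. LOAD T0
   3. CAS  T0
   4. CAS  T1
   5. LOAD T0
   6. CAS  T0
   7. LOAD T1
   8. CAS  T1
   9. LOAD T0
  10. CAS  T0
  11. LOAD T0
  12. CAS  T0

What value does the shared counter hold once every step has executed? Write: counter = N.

counter = 8

   1) LOAD T1:  M=3  r_T1=3
   2) LOAD T0:  M=3  r_T0=3
   3) CAS  T0:  M=4  r_T0=3 ✓
   4) CAS  T1:  M=4  r_T1=3 ✗
   5) LOAD T0:  M=4  r_T0=4
   6) CAS  T0:  M=5  r_T0=4 ✓
   7) LOAD T1:  M=5  r_T1=5
   8) CAS  T1:  M=6  r_T1=5 ✓
   9) LOAD T0:  M=6  r_T0=6
  10) CAS  T0:  M=7  r_T0=6 ✓
  11) LOAD T0:  M=7  r_T0=7
  12) CAS  T0:  M=8  r_T0=7 ✓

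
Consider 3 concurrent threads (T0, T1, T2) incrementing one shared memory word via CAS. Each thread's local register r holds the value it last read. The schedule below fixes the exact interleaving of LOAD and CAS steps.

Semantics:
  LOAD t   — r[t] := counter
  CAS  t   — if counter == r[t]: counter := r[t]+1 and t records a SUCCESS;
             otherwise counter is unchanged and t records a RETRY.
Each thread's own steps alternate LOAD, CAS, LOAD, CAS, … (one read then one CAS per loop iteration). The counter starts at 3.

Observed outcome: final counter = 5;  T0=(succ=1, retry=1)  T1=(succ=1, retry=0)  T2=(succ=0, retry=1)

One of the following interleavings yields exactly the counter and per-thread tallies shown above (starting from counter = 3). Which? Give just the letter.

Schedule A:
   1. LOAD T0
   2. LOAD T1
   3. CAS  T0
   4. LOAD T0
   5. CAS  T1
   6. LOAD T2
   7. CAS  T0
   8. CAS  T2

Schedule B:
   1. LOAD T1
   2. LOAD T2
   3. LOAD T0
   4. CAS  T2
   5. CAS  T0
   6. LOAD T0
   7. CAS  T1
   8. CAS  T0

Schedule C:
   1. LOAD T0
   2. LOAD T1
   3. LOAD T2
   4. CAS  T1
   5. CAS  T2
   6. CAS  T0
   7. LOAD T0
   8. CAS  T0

C

Run C:
1. LOAD T0 → mem=3 r[T0]=3 [LOAD]
2. LOAD T1 → mem=3 r[T1]=3 [LOAD]
3. LOAD T2 → mem=3 r[T2]=3 [LOAD]
4. CAS T1 → mem=4 r[T1]=3 [OK]
5. CAS T2 → mem=4 r[T2]=3 [RETRY]
6. CAS T0 → mem=4 r[T0]=3 [RETRY]
7. LOAD T0 → mem=4 r[T0]=4 [LOAD]
8. CAS T0 → mem=5 r[T0]=4 [OK]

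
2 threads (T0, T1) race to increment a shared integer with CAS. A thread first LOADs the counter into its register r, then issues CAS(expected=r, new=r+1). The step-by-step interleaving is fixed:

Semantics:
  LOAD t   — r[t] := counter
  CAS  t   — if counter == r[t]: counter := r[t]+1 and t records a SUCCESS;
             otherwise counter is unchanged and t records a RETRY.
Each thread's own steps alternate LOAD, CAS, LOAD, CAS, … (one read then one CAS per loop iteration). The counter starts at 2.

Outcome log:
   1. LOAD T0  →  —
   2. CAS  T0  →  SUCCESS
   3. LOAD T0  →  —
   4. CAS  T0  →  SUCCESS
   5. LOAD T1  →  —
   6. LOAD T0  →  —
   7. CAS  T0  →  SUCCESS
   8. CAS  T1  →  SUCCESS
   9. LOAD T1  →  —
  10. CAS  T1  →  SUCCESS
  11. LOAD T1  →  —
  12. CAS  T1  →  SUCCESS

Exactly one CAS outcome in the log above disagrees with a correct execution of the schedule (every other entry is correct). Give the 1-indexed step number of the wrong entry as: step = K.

Re-executing:
T0 LOAD — after: cnt=2, r=2 — load
T0 CAS — after: cnt=3, r=2 — ok
T0 LOAD — after: cnt=3, r=3 — load
T0 CAS — after: cnt=4, r=3 — ok
T1 LOAD — after: cnt=4, r=4 — load
T0 LOAD — after: cnt=4, r=4 — load
T0 CAS — after: cnt=5, r=4 — ok
T1 CAS — after: cnt=5, r=4 — retry
T1 LOAD — after: cnt=5, r=5 — load
T1 CAS — after: cnt=6, r=5 — ok
T1 LOAD — after: cnt=6, r=6 — load
T1 CAS — after: cnt=7, r=6 — ok
Flip is step 8.

step = 8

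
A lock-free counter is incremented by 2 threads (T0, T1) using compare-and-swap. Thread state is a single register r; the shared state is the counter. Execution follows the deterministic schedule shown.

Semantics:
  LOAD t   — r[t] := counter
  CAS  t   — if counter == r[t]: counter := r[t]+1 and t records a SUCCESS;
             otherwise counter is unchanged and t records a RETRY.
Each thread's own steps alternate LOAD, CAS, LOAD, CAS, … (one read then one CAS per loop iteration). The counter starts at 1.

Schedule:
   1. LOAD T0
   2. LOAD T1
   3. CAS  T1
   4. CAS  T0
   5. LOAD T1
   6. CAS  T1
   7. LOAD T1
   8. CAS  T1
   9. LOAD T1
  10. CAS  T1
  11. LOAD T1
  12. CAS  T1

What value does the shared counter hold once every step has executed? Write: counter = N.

counter = 6

step 1: T0 LOAD ⇒ load; ctr=1 reg=1
step 2: T1 LOAD ⇒ load; ctr=1 reg=1
step 3: T1 CAS ⇒ ok; ctr=2 reg=1
step 4: T0 CAS ⇒ retry; ctr=2 reg=1
step 5: T1 LOAD ⇒ load; ctr=2 reg=2
step 6: T1 CAS ⇒ ok; ctr=3 reg=2
step 7: T1 LOAD ⇒ load; ctr=3 reg=3
step 8: T1 CAS ⇒ ok; ctr=4 reg=3
step 9: T1 LOAD ⇒ load; ctr=4 reg=4
step 10: T1 CAS ⇒ ok; ctr=5 reg=4
step 11: T1 LOAD ⇒ load; ctr=5 reg=5
step 12: T1 CAS ⇒ ok; ctr=6 reg=5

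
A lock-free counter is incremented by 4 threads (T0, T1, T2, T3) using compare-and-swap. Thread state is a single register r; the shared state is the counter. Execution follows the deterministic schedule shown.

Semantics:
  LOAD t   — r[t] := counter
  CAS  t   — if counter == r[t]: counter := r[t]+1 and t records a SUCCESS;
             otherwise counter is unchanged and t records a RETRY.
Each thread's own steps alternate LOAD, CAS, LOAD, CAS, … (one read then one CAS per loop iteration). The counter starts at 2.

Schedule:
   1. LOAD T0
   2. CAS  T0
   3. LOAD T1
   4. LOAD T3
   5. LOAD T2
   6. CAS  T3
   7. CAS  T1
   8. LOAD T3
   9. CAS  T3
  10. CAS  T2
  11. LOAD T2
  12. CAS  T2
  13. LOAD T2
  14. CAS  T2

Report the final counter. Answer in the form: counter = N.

counter = 7

#1 T0 reads 2
#2 T0 CAS(2→3) writes; counter now 3
#3 T1 reads 3
#4 T3 reads 3
#5 T2 reads 3
#6 T3 CAS(3→4) writes; counter now 4
#7 T1 CAS(3→4) fails; counter now 4
#8 T3 reads 4
#9 T3 CAS(4→5) writes; counter now 5
#10 T2 CAS(3→4) fails; counter now 5
#11 T2 reads 5
#12 T2 CAS(5→6) writes; counter now 6
#13 T2 reads 6
#14 T2 CAS(6→7) writes; counter now 7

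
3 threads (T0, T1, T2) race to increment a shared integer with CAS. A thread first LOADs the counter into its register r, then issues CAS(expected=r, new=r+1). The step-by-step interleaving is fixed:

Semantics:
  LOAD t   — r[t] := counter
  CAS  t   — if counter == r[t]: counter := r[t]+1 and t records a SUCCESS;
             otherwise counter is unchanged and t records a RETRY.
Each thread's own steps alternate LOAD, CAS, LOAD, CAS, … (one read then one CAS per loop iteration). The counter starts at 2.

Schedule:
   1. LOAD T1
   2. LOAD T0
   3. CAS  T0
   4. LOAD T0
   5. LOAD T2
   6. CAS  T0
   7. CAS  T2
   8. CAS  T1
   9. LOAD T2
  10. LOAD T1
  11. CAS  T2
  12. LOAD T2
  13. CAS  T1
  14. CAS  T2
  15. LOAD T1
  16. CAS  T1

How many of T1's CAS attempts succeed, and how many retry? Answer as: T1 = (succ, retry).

1. LOAD T1 → mem=2 r[T1]=2 [LOAD]
2. LOAD T0 → mem=2 r[T0]=2 [LOAD]
3. CAS T0 → mem=3 r[T0]=2 [OK]
4. LOAD T0 → mem=3 r[T0]=3 [LOAD]
5. LOAD T2 → mem=3 r[T2]=3 [LOAD]
6. CAS T0 → mem=4 r[T0]=3 [OK]
7. CAS T2 → mem=4 r[T2]=3 [RETRY]
8. CAS T1 → mem=4 r[T1]=2 [RETRY]
9. LOAD T2 → mem=4 r[T2]=4 [LOAD]
10. LOAD T1 → mem=4 r[T1]=4 [LOAD]
11. CAS T2 → mem=5 r[T2]=4 [OK]
12. LOAD T2 → mem=5 r[T2]=5 [LOAD]
13. CAS T1 → mem=5 r[T1]=4 [RETRY]
14. CAS T2 → mem=6 r[T2]=5 [OK]
15. LOAD T1 → mem=6 r[T1]=6 [LOAD]
16. CAS T1 → mem=7 r[T1]=6 [OK]

T1 = (1, 2)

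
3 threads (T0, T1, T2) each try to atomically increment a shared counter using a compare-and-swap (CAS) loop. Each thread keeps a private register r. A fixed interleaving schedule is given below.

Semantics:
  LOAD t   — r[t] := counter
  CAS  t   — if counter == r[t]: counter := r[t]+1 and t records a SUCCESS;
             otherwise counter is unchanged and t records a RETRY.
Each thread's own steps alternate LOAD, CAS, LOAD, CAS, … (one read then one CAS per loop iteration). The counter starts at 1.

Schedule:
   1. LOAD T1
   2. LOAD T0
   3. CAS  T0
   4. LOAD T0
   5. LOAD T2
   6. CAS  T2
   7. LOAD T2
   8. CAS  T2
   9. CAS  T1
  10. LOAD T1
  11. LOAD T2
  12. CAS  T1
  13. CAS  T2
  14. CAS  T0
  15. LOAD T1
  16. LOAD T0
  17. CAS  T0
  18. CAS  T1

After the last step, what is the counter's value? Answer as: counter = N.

   1) LOAD T1:  M=1  r_T1=1
   2) LOAD T0:  M=1  r_T0=1
   3) CAS  T0:  M=2  r_T0=1 ✓
   4) LOAD T0:  M=2  r_T0=2
   5) LOAD T2:  M=2  r_T2=2
   6) CAS  T2:  M=3  r_T2=2 ✓
   7) LOAD T2:  M=3  r_T2=3
   8) CAS  T2:  M=4  r_T2=3 ✓
   9) CAS  T1:  M=4  r_T1=1 ✗
  10) LOAD T1:  M=4  r_T1=4
  11) LOAD T2:  M=4  r_T2=4
  12) CAS  T1:  M=5  r_T1=4 ✓
  13) CAS  T2:  M=5  r_T2=4 ✗
  14) CAS  T0:  M=5  r_T0=2 ✗
  15) LOAD T1:  M=5  r_T1=5
  16) LOAD T0:  M=5  r_T0=5
  17) CAS  T0:  M=6  r_T0=5 ✓
  18) CAS  T1:  M=6  r_T1=5 ✗

counter = 6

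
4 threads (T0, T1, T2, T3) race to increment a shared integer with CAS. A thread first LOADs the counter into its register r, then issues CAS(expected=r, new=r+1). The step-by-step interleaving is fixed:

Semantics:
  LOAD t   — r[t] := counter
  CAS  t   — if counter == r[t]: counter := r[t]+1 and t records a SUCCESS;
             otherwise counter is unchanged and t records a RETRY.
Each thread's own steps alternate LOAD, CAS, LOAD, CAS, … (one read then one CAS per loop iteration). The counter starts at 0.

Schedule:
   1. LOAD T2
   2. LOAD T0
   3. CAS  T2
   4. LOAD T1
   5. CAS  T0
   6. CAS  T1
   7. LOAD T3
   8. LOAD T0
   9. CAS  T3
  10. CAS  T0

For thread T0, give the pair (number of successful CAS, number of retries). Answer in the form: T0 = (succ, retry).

T0 = (0, 2)

   1) LOAD T2:  M=0  r_T2=0
   2) LOAD T0:  M=0  r_T0=0
   3) CAS  T2:  M=1  r_T2=0 ✓
   4) LOAD T1:  M=1  r_T1=1
   5) CAS  T0:  M=1  r_T0=0 ✗
   6) CAS  T1:  M=2  r_T1=1 ✓
   7) LOAD T3:  M=2  r_T3=2
   8) LOAD T0:  M=2  r_T0=2
   9) CAS  T3:  M=3  r_T3=2 ✓
  10) CAS  T0:  M=3  r_T0=2 ✗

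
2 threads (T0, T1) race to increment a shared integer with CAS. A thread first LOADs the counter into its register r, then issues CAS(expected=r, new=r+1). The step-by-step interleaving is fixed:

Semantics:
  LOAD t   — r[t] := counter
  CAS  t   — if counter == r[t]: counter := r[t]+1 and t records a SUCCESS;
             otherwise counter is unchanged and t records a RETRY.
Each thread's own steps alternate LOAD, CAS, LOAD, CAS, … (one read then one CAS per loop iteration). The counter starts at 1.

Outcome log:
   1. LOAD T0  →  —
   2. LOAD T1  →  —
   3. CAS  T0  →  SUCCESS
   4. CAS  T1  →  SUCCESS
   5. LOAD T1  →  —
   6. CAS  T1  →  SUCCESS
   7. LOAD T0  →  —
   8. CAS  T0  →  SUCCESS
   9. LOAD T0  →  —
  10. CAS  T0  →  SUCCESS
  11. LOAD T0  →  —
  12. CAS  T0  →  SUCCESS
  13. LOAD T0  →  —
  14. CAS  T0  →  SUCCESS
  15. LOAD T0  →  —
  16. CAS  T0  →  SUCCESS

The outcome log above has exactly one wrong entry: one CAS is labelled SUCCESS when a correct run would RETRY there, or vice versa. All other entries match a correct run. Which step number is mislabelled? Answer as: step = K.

step = 4

Reference trace:
[1] T0.load  rd  (counter 1, T0.r 1)
[2] T1.load  rd  (counter 1, T1.r 1)
[3] T0.cas  hit  (counter 2, T0.r 1)
[4] T1.cas  miss  (counter 2, T1.r 1)
[5] T1.load  rd  (counter 2, T1.r 2)
[6] T1.cas  hit  (counter 3, T1.r 2)
[7] T0.load  rd  (counter 3, T0.r 3)
[8] T0.cas  hit  (counter 4, T0.r 3)
[9] T0.load  rd  (counter 4, T0.r 4)
[10] T0.cas  hit  (counter 5, T0.r 4)
[11] T0.load  rd  (counter 5, T0.r 5)
[12] T0.cas  hit  (counter 6, T0.r 5)
[13] T0.load  rd  (counter 6, T0.r 6)
[14] T0.cas  hit  (counter 7, T0.r 6)
[15] T0.load  rd  (counter 7, T0.r 7)
[16] T0.cas  hit  (counter 8, T0.r 7)
Log disagrees first at step 4.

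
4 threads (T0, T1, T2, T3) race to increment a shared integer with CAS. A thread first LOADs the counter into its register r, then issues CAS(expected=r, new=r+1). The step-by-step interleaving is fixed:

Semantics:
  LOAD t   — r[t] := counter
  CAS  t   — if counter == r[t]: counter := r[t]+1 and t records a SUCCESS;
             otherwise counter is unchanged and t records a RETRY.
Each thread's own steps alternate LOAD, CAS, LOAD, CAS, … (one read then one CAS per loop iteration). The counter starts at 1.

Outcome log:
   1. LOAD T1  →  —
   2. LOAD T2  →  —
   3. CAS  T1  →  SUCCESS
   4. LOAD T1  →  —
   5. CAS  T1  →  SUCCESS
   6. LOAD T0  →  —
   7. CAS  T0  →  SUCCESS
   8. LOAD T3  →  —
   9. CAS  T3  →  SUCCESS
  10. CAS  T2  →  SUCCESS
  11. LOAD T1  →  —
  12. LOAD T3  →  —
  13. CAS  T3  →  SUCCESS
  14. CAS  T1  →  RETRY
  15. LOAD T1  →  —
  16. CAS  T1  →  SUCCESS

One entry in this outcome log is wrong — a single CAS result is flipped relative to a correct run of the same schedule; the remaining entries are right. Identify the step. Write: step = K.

Reference trace:
1. LOAD T1 → mem=1 r[T1]=1 [LOAD]
2. LOAD T2 → mem=1 r[T2]=1 [LOAD]
3. CAS T1 → mem=2 r[T1]=1 [OK]
4. LOAD T1 → mem=2 r[T1]=2 [LOAD]
5. CAS T1 → mem=3 r[T1]=2 [OK]
6. LOAD T0 → mem=3 r[T0]=3 [LOAD]
7. CAS T0 → mem=4 r[T0]=3 [OK]
8. LOAD T3 → mem=4 r[T3]=4 [LOAD]
9. CAS T3 → mem=5 r[T3]=4 [OK]
10. CAS T2 → mem=5 r[T2]=1 [RETRY]
11. LOAD T1 → mem=5 r[T1]=5 [LOAD]
12. LOAD T3 → mem=5 r[T3]=5 [LOAD]
13. CAS T3 → mem=6 r[T3]=5 [OK]
14. CAS T1 → mem=6 r[T1]=5 [RETRY]
15. LOAD T1 → mem=6 r[T1]=6 [LOAD]
16. CAS T1 → mem=7 r[T1]=6 [OK]
Flip is step 10.

step = 10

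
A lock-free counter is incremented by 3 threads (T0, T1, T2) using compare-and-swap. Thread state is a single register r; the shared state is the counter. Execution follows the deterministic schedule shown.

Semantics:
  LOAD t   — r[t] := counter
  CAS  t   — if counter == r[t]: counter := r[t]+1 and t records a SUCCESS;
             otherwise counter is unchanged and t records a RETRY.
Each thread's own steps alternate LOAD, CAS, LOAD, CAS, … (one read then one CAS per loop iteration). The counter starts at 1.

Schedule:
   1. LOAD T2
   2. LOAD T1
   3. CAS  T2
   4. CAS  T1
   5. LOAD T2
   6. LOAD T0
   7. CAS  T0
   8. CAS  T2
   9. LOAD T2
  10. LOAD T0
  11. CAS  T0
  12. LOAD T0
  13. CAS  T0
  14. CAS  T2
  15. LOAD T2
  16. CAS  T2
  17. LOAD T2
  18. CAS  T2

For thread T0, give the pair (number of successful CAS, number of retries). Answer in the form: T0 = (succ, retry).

T0 = (3, 0)

#1 T2 reads 1
#2 T1 reads 1
#3 T2 CAS(1→2) writes; counter now 2
#4 T1 CAS(1→2) fails; counter now 2
#5 T2 reads 2
#6 T0 reads 2
#7 T0 CAS(2→3) writes; counter now 3
#8 T2 CAS(2→3) fails; counter now 3
#9 T2 reads 3
#10 T0 reads 3
#11 T0 CAS(3→4) writes; counter now 4
#12 T0 reads 4
#13 T0 CAS(4→5) writes; counter now 5
#14 T2 CAS(3→4) fails; counter now 5
#15 T2 reads 5
#16 T2 CAS(5→6) writes; counter now 6
#17 T2 reads 6
#18 T2 CAS(6→7) writes; counter now 7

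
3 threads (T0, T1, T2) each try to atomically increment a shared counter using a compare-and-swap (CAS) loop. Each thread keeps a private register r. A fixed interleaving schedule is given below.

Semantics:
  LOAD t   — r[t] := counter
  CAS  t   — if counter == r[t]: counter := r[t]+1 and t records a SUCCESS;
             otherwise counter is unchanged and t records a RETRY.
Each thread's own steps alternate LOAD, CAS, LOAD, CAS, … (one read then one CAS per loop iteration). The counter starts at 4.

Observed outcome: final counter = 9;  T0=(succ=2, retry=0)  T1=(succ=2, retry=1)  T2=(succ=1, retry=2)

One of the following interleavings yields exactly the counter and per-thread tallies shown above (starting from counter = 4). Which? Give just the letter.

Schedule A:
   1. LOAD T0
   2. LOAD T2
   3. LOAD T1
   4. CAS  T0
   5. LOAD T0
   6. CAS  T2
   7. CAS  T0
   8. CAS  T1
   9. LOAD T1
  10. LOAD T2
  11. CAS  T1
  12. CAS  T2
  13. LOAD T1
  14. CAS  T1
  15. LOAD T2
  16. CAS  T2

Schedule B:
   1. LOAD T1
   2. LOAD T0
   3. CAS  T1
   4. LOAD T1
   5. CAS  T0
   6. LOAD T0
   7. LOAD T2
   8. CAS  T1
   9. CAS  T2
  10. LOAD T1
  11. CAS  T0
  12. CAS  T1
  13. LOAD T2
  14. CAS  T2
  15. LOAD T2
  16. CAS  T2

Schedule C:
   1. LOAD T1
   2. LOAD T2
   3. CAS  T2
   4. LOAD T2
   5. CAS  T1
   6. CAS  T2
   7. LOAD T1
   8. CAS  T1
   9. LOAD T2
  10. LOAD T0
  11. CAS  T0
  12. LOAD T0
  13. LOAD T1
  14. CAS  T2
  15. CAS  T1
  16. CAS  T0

Tracing schedule A:
#1 T0 reads 4
#2 T2 reads 4
#3 T1 reads 4
#4 T0 CAS(4→5) writes; counter now 5
#5 T0 reads 5
#6 T2 CAS(4→5) fails; counter now 5
#7 T0 CAS(5→6) writes; counter now 6
#8 T1 CAS(4→5) fails; counter now 6
#9 T1 reads 6
#10 T2 reads 6
#11 T1 CAS(6→7) writes; counter now 7
#12 T2 CAS(6→7) fails; counter now 7
#13 T1 reads 7
#14 T1 CAS(7→8) writes; counter now 8
#15 T2 reads 8
#16 T2 CAS(8→9) writes; counter now 9

A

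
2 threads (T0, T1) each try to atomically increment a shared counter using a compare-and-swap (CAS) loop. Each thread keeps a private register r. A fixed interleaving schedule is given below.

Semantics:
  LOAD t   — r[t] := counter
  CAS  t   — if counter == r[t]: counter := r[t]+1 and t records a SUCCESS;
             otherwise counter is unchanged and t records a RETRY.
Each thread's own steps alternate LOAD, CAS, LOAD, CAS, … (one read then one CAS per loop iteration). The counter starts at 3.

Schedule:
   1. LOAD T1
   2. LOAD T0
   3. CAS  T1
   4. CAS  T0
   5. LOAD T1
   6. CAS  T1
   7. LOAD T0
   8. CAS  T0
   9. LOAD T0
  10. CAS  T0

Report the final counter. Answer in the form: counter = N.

counter = 7

[1] T1.load  rd  (counter 3, T1.r 3)
[2] T0.load  rd  (counter 3, T0.r 3)
[3] T1.cas  hit  (counter 4, T1.r 3)
[4] T0.cas  miss  (counter 4, T0.r 3)
[5] T1.load  rd  (counter 4, T1.r 4)
[6] T1.cas  hit  (counter 5, T1.r 4)
[7] T0.load  rd  (counter 5, T0.r 5)
[8] T0.cas  hit  (counter 6, T0.r 5)
[9] T0.load  rd  (counter 6, T0.r 6)
[10] T0.cas  hit  (counter 7, T0.r 6)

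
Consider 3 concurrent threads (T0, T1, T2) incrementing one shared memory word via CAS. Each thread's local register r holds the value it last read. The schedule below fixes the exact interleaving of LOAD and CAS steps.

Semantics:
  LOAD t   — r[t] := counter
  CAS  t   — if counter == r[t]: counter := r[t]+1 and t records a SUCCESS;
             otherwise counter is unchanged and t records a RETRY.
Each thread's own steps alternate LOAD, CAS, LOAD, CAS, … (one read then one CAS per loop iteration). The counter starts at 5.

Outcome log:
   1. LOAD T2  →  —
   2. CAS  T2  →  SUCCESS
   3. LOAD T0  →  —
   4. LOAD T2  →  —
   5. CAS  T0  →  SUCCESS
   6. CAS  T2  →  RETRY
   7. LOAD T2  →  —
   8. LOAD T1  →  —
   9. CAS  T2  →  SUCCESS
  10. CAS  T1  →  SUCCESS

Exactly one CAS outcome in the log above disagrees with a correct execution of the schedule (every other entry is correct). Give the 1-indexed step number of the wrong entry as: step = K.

Correct run:
T2 LOAD — after: cnt=5, r=5 — load
T2 CAS — after: cnt=6, r=5 — ok
T0 LOAD — after: cnt=6, r=6 — load
T2 LOAD — after: cnt=6, r=6 — load
T0 CAS — after: cnt=7, r=6 — ok
T2 CAS — after: cnt=7, r=6 — retry
T2 LOAD — after: cnt=7, r=7 — load
T1 LOAD — after: cnt=7, r=7 — load
T2 CAS — after: cnt=8, r=7 — ok
T1 CAS — after: cnt=8, r=7 — retry
Mismatch at 10.

step = 10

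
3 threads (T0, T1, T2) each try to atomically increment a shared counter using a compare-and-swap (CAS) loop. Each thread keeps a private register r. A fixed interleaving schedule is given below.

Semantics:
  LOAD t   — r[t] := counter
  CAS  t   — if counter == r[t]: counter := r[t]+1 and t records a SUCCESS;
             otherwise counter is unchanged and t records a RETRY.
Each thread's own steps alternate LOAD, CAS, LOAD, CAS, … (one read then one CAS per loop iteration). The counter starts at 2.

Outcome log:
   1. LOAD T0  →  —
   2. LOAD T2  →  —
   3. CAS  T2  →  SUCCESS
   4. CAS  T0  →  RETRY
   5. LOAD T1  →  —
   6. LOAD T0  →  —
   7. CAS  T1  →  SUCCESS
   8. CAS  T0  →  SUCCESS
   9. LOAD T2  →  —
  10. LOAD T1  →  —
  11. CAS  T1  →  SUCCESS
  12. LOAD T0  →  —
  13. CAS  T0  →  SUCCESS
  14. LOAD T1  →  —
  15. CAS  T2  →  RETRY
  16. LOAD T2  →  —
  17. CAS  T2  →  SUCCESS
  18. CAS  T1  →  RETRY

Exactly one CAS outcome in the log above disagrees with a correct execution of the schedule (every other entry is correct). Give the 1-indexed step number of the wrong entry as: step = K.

Correct run:
#1 T0 reads 2
#2 T2 reads 2
#3 T2 CAS(2→3) writes; counter now 3
#4 T0 CAS(2→3) fails; counter now 3
#5 T1 reads 3
#6 T0 reads 3
#7 T1 CAS(3→4) writes; counter now 4
#8 T0 CAS(3→4) fails; counter now 4
#9 T2 reads 4
#10 T1 reads 4
#11 T1 CAS(4→5) writes; counter now 5
#12 T0 reads 5
#13 T0 CAS(5→6) writes; counter now 6
#14 T1 reads 6
#15 T2 CAS(4→5) fails; counter now 6
#16 T2 reads 6
#17 T2 CAS(6→7) writes; counter now 7
#18 T1 CAS(6→7) fails; counter now 7
Log disagrees first at step 8.

step = 8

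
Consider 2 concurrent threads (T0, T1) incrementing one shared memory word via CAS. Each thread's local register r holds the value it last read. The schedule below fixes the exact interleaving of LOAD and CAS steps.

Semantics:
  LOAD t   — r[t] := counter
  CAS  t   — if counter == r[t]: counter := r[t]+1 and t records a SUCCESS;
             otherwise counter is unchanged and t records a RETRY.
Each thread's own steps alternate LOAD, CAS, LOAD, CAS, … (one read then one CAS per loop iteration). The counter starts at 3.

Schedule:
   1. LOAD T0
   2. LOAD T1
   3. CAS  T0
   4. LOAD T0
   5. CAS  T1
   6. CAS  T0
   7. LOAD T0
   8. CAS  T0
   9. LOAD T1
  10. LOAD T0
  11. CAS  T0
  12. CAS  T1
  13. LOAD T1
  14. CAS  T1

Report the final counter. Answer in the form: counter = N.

1. LOAD T0 → mem=3 r[T0]=3 [LOAD]
2. LOAD T1 → mem=3 r[T1]=3 [LOAD]
3. CAS T0 → mem=4 r[T0]=3 [OK]
4. LOAD T0 → mem=4 r[T0]=4 [LOAD]
5. CAS T1 → mem=4 r[T1]=3 [RETRY]
6. CAS T0 → mem=5 r[T0]=4 [OK]
7. LOAD T0 → mem=5 r[T0]=5 [LOAD]
8. CAS T0 → mem=6 r[T0]=5 [OK]
9. LOAD T1 → mem=6 r[T1]=6 [LOAD]
10. LOAD T0 → mem=6 r[T0]=6 [LOAD]
11. CAS T0 → mem=7 r[T0]=6 [OK]
12. CAS T1 → mem=7 r[T1]=6 [RETRY]
13. LOAD T1 → mem=7 r[T1]=7 [LOAD]
14. CAS T1 → mem=8 r[T1]=7 [OK]

counter = 8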